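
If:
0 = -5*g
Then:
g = 0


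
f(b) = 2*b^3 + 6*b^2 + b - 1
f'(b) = 6*b^2 + 12*b + 1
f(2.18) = 50.41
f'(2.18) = 55.67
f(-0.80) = 1.02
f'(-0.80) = -4.76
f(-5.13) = -118.24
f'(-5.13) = 97.34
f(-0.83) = 1.16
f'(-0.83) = -4.83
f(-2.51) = 2.66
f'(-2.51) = 8.68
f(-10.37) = -1596.46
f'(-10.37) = 521.78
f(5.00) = 404.00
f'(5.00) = 211.00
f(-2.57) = 2.11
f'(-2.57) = 9.79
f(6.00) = 653.00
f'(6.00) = 289.00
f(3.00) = 110.00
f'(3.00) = 91.00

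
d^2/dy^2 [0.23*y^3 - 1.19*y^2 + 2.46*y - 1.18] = 1.38*y - 2.38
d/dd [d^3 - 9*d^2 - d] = 3*d^2 - 18*d - 1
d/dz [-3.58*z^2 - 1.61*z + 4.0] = -7.16*z - 1.61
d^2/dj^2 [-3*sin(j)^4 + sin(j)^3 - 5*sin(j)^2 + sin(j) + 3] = 48*sin(j)^4 - 9*sin(j)^3 - 16*sin(j)^2 + 5*sin(j) - 10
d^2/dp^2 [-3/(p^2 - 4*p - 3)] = 6*(-p^2 + 4*p + 4*(p - 2)^2 + 3)/(-p^2 + 4*p + 3)^3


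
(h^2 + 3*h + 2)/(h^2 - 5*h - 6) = (h + 2)/(h - 6)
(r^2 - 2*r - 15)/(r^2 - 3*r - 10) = (r + 3)/(r + 2)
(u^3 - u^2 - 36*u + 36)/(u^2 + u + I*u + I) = (u^3 - u^2 - 36*u + 36)/(u^2 + u + I*u + I)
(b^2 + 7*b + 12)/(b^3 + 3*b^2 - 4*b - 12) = (b + 4)/(b^2 - 4)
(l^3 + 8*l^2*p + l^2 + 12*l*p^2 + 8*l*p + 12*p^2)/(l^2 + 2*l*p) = l + 6*p + 1 + 6*p/l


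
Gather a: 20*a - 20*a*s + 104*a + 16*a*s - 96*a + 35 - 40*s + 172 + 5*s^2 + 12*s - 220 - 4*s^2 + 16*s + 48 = a*(28 - 4*s) + s^2 - 12*s + 35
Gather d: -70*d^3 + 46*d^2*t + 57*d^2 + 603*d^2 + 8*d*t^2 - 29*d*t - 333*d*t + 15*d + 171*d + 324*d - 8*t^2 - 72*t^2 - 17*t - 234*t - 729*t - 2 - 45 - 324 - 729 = -70*d^3 + d^2*(46*t + 660) + d*(8*t^2 - 362*t + 510) - 80*t^2 - 980*t - 1100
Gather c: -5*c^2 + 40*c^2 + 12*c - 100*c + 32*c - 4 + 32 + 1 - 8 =35*c^2 - 56*c + 21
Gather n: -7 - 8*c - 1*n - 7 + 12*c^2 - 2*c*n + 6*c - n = 12*c^2 - 2*c + n*(-2*c - 2) - 14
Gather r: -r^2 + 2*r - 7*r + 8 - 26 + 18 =-r^2 - 5*r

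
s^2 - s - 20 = (s - 5)*(s + 4)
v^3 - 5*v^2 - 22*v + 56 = (v - 7)*(v - 2)*(v + 4)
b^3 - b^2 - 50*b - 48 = (b - 8)*(b + 1)*(b + 6)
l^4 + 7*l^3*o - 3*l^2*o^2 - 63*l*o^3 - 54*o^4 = (l - 3*o)*(l + o)*(l + 3*o)*(l + 6*o)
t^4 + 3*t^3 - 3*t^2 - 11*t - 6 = (t - 2)*(t + 1)^2*(t + 3)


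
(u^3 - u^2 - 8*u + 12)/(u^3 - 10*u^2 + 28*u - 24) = (u + 3)/(u - 6)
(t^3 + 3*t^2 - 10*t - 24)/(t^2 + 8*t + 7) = (t^3 + 3*t^2 - 10*t - 24)/(t^2 + 8*t + 7)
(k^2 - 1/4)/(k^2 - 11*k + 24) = (k^2 - 1/4)/(k^2 - 11*k + 24)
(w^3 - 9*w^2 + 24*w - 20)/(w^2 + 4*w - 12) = (w^2 - 7*w + 10)/(w + 6)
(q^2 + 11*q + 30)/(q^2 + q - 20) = (q + 6)/(q - 4)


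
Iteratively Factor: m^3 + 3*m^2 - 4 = (m + 2)*(m^2 + m - 2) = (m + 2)^2*(m - 1)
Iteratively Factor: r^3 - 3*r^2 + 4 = (r - 2)*(r^2 - r - 2) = (r - 2)^2*(r + 1)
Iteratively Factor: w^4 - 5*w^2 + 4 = (w - 1)*(w^3 + w^2 - 4*w - 4) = (w - 2)*(w - 1)*(w^2 + 3*w + 2) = (w - 2)*(w - 1)*(w + 2)*(w + 1)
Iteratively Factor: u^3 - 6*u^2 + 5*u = (u - 1)*(u^2 - 5*u) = u*(u - 1)*(u - 5)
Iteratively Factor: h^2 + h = (h)*(h + 1)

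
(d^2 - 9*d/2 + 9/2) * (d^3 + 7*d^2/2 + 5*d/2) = d^5 - d^4 - 35*d^3/4 + 9*d^2/2 + 45*d/4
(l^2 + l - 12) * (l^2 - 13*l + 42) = l^4 - 12*l^3 + 17*l^2 + 198*l - 504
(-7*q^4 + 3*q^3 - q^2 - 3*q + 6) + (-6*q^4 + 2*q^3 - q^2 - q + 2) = -13*q^4 + 5*q^3 - 2*q^2 - 4*q + 8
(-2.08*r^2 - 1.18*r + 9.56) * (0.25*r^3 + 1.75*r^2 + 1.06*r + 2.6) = -0.52*r^5 - 3.935*r^4 - 1.8798*r^3 + 10.0712*r^2 + 7.0656*r + 24.856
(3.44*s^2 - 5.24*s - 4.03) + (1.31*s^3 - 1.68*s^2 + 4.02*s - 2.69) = 1.31*s^3 + 1.76*s^2 - 1.22*s - 6.72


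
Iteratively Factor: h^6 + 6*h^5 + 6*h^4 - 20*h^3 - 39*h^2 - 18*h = (h)*(h^5 + 6*h^4 + 6*h^3 - 20*h^2 - 39*h - 18) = h*(h + 1)*(h^4 + 5*h^3 + h^2 - 21*h - 18) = h*(h + 1)*(h + 3)*(h^3 + 2*h^2 - 5*h - 6) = h*(h + 1)*(h + 3)^2*(h^2 - h - 2) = h*(h - 2)*(h + 1)*(h + 3)^2*(h + 1)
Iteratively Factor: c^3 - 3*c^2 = (c - 3)*(c^2) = c*(c - 3)*(c)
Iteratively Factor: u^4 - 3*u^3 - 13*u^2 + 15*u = (u)*(u^3 - 3*u^2 - 13*u + 15) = u*(u - 1)*(u^2 - 2*u - 15) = u*(u - 1)*(u + 3)*(u - 5)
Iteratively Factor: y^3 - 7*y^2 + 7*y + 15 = (y - 3)*(y^2 - 4*y - 5) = (y - 3)*(y + 1)*(y - 5)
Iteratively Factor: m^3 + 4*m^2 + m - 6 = (m + 3)*(m^2 + m - 2) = (m - 1)*(m + 3)*(m + 2)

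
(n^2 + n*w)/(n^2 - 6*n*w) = (n + w)/(n - 6*w)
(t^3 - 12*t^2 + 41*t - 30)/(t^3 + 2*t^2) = (t^3 - 12*t^2 + 41*t - 30)/(t^2*(t + 2))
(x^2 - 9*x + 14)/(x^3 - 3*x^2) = (x^2 - 9*x + 14)/(x^2*(x - 3))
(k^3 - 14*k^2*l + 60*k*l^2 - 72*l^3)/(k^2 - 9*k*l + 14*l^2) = (k^2 - 12*k*l + 36*l^2)/(k - 7*l)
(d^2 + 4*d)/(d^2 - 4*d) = (d + 4)/(d - 4)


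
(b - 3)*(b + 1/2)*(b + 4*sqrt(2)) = b^3 - 5*b^2/2 + 4*sqrt(2)*b^2 - 10*sqrt(2)*b - 3*b/2 - 6*sqrt(2)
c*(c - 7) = c^2 - 7*c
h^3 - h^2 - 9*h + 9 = (h - 3)*(h - 1)*(h + 3)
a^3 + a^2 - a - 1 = (a - 1)*(a + 1)^2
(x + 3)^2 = x^2 + 6*x + 9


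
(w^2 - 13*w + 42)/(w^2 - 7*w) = (w - 6)/w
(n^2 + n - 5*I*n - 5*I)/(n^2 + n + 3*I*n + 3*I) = (n - 5*I)/(n + 3*I)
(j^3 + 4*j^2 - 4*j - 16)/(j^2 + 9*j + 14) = (j^2 + 2*j - 8)/(j + 7)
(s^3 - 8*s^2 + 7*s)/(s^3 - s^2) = (s - 7)/s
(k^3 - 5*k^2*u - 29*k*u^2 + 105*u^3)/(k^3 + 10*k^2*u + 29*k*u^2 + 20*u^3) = (k^2 - 10*k*u + 21*u^2)/(k^2 + 5*k*u + 4*u^2)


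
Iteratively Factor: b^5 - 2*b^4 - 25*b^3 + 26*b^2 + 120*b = (b)*(b^4 - 2*b^3 - 25*b^2 + 26*b + 120) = b*(b + 2)*(b^3 - 4*b^2 - 17*b + 60) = b*(b + 2)*(b + 4)*(b^2 - 8*b + 15) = b*(b - 3)*(b + 2)*(b + 4)*(b - 5)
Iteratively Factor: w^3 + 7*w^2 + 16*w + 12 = (w + 3)*(w^2 + 4*w + 4) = (w + 2)*(w + 3)*(w + 2)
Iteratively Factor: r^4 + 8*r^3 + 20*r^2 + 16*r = (r)*(r^3 + 8*r^2 + 20*r + 16) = r*(r + 4)*(r^2 + 4*r + 4) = r*(r + 2)*(r + 4)*(r + 2)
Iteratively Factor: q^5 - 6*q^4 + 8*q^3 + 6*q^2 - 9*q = (q - 3)*(q^4 - 3*q^3 - q^2 + 3*q) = q*(q - 3)*(q^3 - 3*q^2 - q + 3) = q*(q - 3)*(q - 1)*(q^2 - 2*q - 3) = q*(q - 3)*(q - 1)*(q + 1)*(q - 3)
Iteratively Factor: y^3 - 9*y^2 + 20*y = (y - 4)*(y^2 - 5*y) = y*(y - 4)*(y - 5)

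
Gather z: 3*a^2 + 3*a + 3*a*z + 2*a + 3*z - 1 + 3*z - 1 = 3*a^2 + 5*a + z*(3*a + 6) - 2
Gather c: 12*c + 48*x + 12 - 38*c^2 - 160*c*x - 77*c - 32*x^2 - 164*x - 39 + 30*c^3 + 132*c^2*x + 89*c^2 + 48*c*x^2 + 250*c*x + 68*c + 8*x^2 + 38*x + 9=30*c^3 + c^2*(132*x + 51) + c*(48*x^2 + 90*x + 3) - 24*x^2 - 78*x - 18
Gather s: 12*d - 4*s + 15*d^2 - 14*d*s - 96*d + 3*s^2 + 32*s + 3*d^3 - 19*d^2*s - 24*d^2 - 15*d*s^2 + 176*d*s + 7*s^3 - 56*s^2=3*d^3 - 9*d^2 - 84*d + 7*s^3 + s^2*(-15*d - 53) + s*(-19*d^2 + 162*d + 28)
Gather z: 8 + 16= 24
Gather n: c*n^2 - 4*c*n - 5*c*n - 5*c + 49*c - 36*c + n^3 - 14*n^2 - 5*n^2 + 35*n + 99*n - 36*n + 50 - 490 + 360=8*c + n^3 + n^2*(c - 19) + n*(98 - 9*c) - 80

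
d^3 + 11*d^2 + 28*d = d*(d + 4)*(d + 7)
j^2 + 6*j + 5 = (j + 1)*(j + 5)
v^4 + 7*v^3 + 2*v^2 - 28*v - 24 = (v - 2)*(v + 1)*(v + 2)*(v + 6)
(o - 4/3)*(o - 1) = o^2 - 7*o/3 + 4/3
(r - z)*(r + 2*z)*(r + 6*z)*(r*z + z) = r^4*z + 7*r^3*z^2 + r^3*z + 4*r^2*z^3 + 7*r^2*z^2 - 12*r*z^4 + 4*r*z^3 - 12*z^4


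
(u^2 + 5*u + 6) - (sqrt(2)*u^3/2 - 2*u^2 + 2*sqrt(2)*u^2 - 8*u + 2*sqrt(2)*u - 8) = -sqrt(2)*u^3/2 - 2*sqrt(2)*u^2 + 3*u^2 - 2*sqrt(2)*u + 13*u + 14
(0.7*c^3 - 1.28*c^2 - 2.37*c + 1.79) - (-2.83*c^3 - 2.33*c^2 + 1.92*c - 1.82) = 3.53*c^3 + 1.05*c^2 - 4.29*c + 3.61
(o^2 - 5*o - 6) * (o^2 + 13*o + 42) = o^4 + 8*o^3 - 29*o^2 - 288*o - 252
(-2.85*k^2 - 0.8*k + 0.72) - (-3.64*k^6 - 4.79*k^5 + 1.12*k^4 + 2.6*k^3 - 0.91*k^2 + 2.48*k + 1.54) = 3.64*k^6 + 4.79*k^5 - 1.12*k^4 - 2.6*k^3 - 1.94*k^2 - 3.28*k - 0.82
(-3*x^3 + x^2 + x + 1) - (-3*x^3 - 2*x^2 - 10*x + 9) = 3*x^2 + 11*x - 8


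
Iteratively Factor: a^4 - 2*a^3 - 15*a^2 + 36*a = (a)*(a^3 - 2*a^2 - 15*a + 36) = a*(a - 3)*(a^2 + a - 12) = a*(a - 3)*(a + 4)*(a - 3)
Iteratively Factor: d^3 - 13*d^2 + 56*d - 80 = (d - 4)*(d^2 - 9*d + 20) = (d - 4)^2*(d - 5)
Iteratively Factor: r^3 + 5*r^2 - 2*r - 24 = (r + 3)*(r^2 + 2*r - 8) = (r + 3)*(r + 4)*(r - 2)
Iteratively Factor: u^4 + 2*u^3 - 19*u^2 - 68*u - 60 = (u + 3)*(u^3 - u^2 - 16*u - 20) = (u + 2)*(u + 3)*(u^2 - 3*u - 10) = (u - 5)*(u + 2)*(u + 3)*(u + 2)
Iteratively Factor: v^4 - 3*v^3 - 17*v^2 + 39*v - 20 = (v - 1)*(v^3 - 2*v^2 - 19*v + 20) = (v - 1)^2*(v^2 - v - 20) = (v - 5)*(v - 1)^2*(v + 4)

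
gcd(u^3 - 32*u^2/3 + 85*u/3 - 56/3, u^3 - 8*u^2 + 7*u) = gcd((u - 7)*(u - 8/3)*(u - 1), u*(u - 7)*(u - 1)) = u^2 - 8*u + 7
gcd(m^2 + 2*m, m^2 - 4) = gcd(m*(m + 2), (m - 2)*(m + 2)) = m + 2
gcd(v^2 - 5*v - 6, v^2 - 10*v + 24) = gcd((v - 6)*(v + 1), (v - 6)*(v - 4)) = v - 6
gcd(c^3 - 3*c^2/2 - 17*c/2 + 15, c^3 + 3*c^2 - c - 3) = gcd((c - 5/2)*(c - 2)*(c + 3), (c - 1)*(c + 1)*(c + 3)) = c + 3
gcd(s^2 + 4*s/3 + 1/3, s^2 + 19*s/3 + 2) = s + 1/3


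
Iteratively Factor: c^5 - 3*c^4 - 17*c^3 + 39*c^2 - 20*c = (c - 1)*(c^4 - 2*c^3 - 19*c^2 + 20*c) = (c - 5)*(c - 1)*(c^3 + 3*c^2 - 4*c) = (c - 5)*(c - 1)^2*(c^2 + 4*c) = c*(c - 5)*(c - 1)^2*(c + 4)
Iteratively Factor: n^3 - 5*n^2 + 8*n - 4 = (n - 2)*(n^2 - 3*n + 2) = (n - 2)^2*(n - 1)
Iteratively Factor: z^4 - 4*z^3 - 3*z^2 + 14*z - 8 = (z - 4)*(z^3 - 3*z + 2) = (z - 4)*(z - 1)*(z^2 + z - 2) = (z - 4)*(z - 1)^2*(z + 2)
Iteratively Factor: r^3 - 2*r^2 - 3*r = (r)*(r^2 - 2*r - 3) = r*(r + 1)*(r - 3)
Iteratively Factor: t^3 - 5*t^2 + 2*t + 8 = (t - 2)*(t^2 - 3*t - 4) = (t - 2)*(t + 1)*(t - 4)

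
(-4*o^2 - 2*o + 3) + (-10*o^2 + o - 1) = -14*o^2 - o + 2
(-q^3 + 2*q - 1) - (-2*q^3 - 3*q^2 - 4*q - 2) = q^3 + 3*q^2 + 6*q + 1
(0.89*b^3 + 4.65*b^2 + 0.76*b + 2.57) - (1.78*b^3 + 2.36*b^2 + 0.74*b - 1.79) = -0.89*b^3 + 2.29*b^2 + 0.02*b + 4.36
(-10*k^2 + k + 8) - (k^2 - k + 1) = -11*k^2 + 2*k + 7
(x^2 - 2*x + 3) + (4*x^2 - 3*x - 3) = 5*x^2 - 5*x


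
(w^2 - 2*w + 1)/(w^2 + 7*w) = (w^2 - 2*w + 1)/(w*(w + 7))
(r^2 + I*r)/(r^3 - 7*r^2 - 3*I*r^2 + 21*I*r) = (r + I)/(r^2 - 7*r - 3*I*r + 21*I)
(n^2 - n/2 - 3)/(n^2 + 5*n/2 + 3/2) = (n - 2)/(n + 1)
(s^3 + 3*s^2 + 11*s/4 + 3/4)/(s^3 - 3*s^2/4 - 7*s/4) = (4*s^2 + 8*s + 3)/(s*(4*s - 7))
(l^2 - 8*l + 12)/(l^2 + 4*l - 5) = (l^2 - 8*l + 12)/(l^2 + 4*l - 5)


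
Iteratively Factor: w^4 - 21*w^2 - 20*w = (w)*(w^3 - 21*w - 20) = w*(w - 5)*(w^2 + 5*w + 4) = w*(w - 5)*(w + 1)*(w + 4)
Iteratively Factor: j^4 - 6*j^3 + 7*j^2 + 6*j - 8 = (j - 2)*(j^3 - 4*j^2 - j + 4) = (j - 2)*(j - 1)*(j^2 - 3*j - 4) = (j - 4)*(j - 2)*(j - 1)*(j + 1)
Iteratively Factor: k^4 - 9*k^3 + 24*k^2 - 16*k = (k - 4)*(k^3 - 5*k^2 + 4*k) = (k - 4)^2*(k^2 - k) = (k - 4)^2*(k - 1)*(k)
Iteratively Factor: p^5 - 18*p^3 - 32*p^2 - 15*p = (p + 1)*(p^4 - p^3 - 17*p^2 - 15*p) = (p + 1)^2*(p^3 - 2*p^2 - 15*p) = (p - 5)*(p + 1)^2*(p^2 + 3*p) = (p - 5)*(p + 1)^2*(p + 3)*(p)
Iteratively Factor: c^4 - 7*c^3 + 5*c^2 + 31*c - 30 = (c + 2)*(c^3 - 9*c^2 + 23*c - 15) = (c - 5)*(c + 2)*(c^2 - 4*c + 3) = (c - 5)*(c - 3)*(c + 2)*(c - 1)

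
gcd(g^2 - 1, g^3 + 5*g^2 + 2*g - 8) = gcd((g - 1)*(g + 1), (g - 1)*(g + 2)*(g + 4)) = g - 1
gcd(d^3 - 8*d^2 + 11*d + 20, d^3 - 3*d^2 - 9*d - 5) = d^2 - 4*d - 5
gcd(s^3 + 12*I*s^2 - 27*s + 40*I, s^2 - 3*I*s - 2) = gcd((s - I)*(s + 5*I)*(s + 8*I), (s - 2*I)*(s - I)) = s - I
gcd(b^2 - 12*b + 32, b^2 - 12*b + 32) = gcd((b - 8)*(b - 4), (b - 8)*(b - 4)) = b^2 - 12*b + 32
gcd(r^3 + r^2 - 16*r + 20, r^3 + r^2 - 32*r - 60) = r + 5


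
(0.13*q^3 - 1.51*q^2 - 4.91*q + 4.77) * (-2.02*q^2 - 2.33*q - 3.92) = -0.2626*q^5 + 2.7473*q^4 + 12.9269*q^3 + 7.7241*q^2 + 8.1331*q - 18.6984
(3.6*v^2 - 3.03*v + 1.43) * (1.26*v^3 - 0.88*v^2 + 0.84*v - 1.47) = 4.536*v^5 - 6.9858*v^4 + 7.4922*v^3 - 9.0956*v^2 + 5.6553*v - 2.1021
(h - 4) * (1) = h - 4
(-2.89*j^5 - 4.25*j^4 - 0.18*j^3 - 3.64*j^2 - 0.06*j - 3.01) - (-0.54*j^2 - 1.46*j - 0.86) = -2.89*j^5 - 4.25*j^4 - 0.18*j^3 - 3.1*j^2 + 1.4*j - 2.15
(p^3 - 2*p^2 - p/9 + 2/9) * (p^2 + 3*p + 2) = p^5 + p^4 - 37*p^3/9 - 37*p^2/9 + 4*p/9 + 4/9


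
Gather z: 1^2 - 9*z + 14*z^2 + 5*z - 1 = 14*z^2 - 4*z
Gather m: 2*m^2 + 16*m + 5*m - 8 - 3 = 2*m^2 + 21*m - 11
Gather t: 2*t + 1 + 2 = 2*t + 3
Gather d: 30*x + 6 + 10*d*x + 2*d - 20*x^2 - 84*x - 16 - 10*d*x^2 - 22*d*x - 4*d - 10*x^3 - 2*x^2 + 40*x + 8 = d*(-10*x^2 - 12*x - 2) - 10*x^3 - 22*x^2 - 14*x - 2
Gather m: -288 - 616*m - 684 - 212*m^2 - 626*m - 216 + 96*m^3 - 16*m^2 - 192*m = 96*m^3 - 228*m^2 - 1434*m - 1188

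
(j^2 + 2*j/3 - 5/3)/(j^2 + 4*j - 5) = (j + 5/3)/(j + 5)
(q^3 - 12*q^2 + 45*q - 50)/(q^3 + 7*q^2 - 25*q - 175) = (q^2 - 7*q + 10)/(q^2 + 12*q + 35)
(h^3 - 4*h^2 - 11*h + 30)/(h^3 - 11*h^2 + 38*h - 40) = (h + 3)/(h - 4)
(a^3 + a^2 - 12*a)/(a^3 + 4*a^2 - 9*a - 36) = a/(a + 3)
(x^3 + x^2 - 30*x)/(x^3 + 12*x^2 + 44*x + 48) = x*(x - 5)/(x^2 + 6*x + 8)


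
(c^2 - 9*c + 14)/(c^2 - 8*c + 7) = (c - 2)/(c - 1)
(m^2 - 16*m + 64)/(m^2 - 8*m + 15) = (m^2 - 16*m + 64)/(m^2 - 8*m + 15)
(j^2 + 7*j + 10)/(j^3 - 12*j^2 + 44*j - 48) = (j^2 + 7*j + 10)/(j^3 - 12*j^2 + 44*j - 48)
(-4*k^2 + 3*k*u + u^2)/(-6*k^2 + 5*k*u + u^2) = (4*k + u)/(6*k + u)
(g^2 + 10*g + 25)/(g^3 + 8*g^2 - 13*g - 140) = (g + 5)/(g^2 + 3*g - 28)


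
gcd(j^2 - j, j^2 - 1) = j - 1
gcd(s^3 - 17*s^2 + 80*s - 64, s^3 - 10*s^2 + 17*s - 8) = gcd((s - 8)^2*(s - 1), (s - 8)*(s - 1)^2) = s^2 - 9*s + 8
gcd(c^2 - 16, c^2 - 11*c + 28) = c - 4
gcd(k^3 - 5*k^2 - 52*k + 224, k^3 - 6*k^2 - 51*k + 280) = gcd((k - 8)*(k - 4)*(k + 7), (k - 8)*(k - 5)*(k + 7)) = k^2 - k - 56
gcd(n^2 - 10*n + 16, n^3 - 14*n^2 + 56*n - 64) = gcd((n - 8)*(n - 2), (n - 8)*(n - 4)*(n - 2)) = n^2 - 10*n + 16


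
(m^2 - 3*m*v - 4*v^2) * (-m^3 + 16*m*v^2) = -m^5 + 3*m^4*v + 20*m^3*v^2 - 48*m^2*v^3 - 64*m*v^4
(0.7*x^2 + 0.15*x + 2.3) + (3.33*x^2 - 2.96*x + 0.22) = 4.03*x^2 - 2.81*x + 2.52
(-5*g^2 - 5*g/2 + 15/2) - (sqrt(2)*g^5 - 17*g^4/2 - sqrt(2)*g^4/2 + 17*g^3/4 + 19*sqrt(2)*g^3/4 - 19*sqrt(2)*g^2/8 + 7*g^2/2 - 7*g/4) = -sqrt(2)*g^5 + sqrt(2)*g^4/2 + 17*g^4/2 - 19*sqrt(2)*g^3/4 - 17*g^3/4 - 17*g^2/2 + 19*sqrt(2)*g^2/8 - 3*g/4 + 15/2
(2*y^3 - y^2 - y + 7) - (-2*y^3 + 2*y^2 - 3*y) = 4*y^3 - 3*y^2 + 2*y + 7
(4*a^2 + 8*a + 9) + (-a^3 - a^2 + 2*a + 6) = -a^3 + 3*a^2 + 10*a + 15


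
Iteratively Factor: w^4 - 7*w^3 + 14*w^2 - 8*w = (w)*(w^3 - 7*w^2 + 14*w - 8) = w*(w - 1)*(w^2 - 6*w + 8) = w*(w - 2)*(w - 1)*(w - 4)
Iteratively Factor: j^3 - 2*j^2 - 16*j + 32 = (j + 4)*(j^2 - 6*j + 8) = (j - 4)*(j + 4)*(j - 2)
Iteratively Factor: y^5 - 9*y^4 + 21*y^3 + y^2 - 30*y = (y - 3)*(y^4 - 6*y^3 + 3*y^2 + 10*y) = (y - 5)*(y - 3)*(y^3 - y^2 - 2*y) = y*(y - 5)*(y - 3)*(y^2 - y - 2) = y*(y - 5)*(y - 3)*(y - 2)*(y + 1)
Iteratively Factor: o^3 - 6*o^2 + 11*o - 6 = (o - 1)*(o^2 - 5*o + 6) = (o - 3)*(o - 1)*(o - 2)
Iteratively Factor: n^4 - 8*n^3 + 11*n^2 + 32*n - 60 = (n - 2)*(n^3 - 6*n^2 - n + 30) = (n - 2)*(n + 2)*(n^2 - 8*n + 15) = (n - 3)*(n - 2)*(n + 2)*(n - 5)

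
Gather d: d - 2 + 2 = d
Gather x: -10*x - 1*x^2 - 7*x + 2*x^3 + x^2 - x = 2*x^3 - 18*x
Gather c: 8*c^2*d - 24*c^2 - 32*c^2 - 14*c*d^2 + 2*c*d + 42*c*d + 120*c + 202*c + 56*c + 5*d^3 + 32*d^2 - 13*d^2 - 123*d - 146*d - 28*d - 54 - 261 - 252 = c^2*(8*d - 56) + c*(-14*d^2 + 44*d + 378) + 5*d^3 + 19*d^2 - 297*d - 567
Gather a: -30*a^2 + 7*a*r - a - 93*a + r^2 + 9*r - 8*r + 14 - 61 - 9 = -30*a^2 + a*(7*r - 94) + r^2 + r - 56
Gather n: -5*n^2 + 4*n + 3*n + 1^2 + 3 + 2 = -5*n^2 + 7*n + 6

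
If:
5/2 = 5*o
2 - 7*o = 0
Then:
No Solution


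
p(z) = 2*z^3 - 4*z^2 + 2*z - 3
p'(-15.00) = 1472.00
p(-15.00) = -7683.00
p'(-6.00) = 266.00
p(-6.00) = -591.00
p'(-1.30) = 22.54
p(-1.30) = -16.75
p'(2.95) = 30.62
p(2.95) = 19.43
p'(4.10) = 70.06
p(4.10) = 75.80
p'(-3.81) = 119.58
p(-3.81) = -179.30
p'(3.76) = 56.75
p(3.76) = 54.28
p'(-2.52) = 60.26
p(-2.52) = -65.45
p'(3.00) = 32.00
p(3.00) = 21.00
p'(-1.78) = 35.25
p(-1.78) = -30.51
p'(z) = 6*z^2 - 8*z + 2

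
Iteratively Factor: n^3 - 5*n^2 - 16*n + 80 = (n + 4)*(n^2 - 9*n + 20) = (n - 5)*(n + 4)*(n - 4)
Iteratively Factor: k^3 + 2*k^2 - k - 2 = (k - 1)*(k^2 + 3*k + 2) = (k - 1)*(k + 1)*(k + 2)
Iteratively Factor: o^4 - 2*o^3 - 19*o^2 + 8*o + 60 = (o - 5)*(o^3 + 3*o^2 - 4*o - 12) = (o - 5)*(o + 3)*(o^2 - 4) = (o - 5)*(o - 2)*(o + 3)*(o + 2)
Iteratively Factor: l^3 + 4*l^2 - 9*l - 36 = (l + 4)*(l^2 - 9) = (l - 3)*(l + 4)*(l + 3)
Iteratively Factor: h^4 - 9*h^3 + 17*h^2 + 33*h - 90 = (h - 3)*(h^3 - 6*h^2 - h + 30) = (h - 5)*(h - 3)*(h^2 - h - 6) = (h - 5)*(h - 3)^2*(h + 2)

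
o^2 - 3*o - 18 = (o - 6)*(o + 3)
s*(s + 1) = s^2 + s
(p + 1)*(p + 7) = p^2 + 8*p + 7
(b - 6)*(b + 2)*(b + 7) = b^3 + 3*b^2 - 40*b - 84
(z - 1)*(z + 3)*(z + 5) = z^3 + 7*z^2 + 7*z - 15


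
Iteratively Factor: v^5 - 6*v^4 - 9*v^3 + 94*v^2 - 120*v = (v)*(v^4 - 6*v^3 - 9*v^2 + 94*v - 120) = v*(v - 5)*(v^3 - v^2 - 14*v + 24) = v*(v - 5)*(v + 4)*(v^2 - 5*v + 6) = v*(v - 5)*(v - 2)*(v + 4)*(v - 3)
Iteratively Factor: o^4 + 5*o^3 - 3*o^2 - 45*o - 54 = (o + 3)*(o^3 + 2*o^2 - 9*o - 18) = (o - 3)*(o + 3)*(o^2 + 5*o + 6) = (o - 3)*(o + 2)*(o + 3)*(o + 3)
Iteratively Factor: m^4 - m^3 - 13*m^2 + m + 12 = (m + 3)*(m^3 - 4*m^2 - m + 4) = (m - 4)*(m + 3)*(m^2 - 1) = (m - 4)*(m - 1)*(m + 3)*(m + 1)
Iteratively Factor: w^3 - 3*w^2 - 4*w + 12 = (w + 2)*(w^2 - 5*w + 6) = (w - 2)*(w + 2)*(w - 3)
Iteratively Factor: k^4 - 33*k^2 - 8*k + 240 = (k + 4)*(k^3 - 4*k^2 - 17*k + 60) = (k + 4)^2*(k^2 - 8*k + 15) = (k - 5)*(k + 4)^2*(k - 3)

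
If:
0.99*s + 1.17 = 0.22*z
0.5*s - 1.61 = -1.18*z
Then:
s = -0.80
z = 1.70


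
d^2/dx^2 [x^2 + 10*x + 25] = 2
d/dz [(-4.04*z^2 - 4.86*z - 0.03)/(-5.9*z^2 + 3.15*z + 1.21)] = (-41.4*z^2 - 10.1308*z - 5.7861)/(34.81*z^4 - 37.17*z^3 - 4.3555*z^2 + 7.623*z + 1.4641)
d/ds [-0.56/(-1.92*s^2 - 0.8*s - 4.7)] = (-2.1504*s - 0.448)/(1.92*s^2 + 0.8*s + 4.7)^2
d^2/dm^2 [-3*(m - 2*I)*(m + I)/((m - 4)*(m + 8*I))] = (m^3*(-24 + 54*I) + m^2*(-36 - 576*I) + m*(-432 - 288*I) + 7488 - 1152*I)/(m^6 + m^5*(-12 + 24*I) + m^4*(-144 - 288*I) + m^3*(2240 + 640*I) + m^2*(-9216 + 4608*I) + m*(12288 - 24576*I) + 32768*I)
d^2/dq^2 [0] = 0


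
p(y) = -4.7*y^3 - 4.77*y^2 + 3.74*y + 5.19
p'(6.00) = -561.10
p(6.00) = -1159.29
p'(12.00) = -2141.14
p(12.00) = -8758.41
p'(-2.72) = -74.63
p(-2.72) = 54.31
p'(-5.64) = -390.97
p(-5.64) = 675.57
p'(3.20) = -171.17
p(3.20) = -185.70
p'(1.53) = -43.86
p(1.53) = -17.09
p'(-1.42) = -11.14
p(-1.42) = 3.72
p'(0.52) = -5.03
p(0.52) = 5.18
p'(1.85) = -62.17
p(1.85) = -33.97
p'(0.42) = -2.75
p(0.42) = 5.57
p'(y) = -14.1*y^2 - 9.54*y + 3.74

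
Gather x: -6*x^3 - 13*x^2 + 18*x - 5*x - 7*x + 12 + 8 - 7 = -6*x^3 - 13*x^2 + 6*x + 13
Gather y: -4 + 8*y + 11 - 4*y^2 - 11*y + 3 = -4*y^2 - 3*y + 10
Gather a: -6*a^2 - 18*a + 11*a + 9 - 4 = -6*a^2 - 7*a + 5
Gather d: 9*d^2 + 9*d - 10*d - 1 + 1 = 9*d^2 - d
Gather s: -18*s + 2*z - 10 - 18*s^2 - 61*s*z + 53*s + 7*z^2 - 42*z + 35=-18*s^2 + s*(35 - 61*z) + 7*z^2 - 40*z + 25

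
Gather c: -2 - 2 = -4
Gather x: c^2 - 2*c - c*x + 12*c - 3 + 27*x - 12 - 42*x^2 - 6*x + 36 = c^2 + 10*c - 42*x^2 + x*(21 - c) + 21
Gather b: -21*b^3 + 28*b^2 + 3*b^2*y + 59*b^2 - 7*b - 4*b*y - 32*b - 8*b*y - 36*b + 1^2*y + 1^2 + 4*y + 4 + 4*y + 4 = -21*b^3 + b^2*(3*y + 87) + b*(-12*y - 75) + 9*y + 9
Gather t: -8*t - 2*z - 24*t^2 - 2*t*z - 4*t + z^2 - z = -24*t^2 + t*(-2*z - 12) + z^2 - 3*z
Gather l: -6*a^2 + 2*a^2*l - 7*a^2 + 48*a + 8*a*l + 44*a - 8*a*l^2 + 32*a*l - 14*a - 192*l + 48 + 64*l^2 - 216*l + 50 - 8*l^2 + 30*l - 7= -13*a^2 + 78*a + l^2*(56 - 8*a) + l*(2*a^2 + 40*a - 378) + 91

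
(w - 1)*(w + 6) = w^2 + 5*w - 6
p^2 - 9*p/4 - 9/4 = (p - 3)*(p + 3/4)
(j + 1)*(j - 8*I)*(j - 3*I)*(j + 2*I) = j^4 + j^3 - 9*I*j^3 - 2*j^2 - 9*I*j^2 - 2*j - 48*I*j - 48*I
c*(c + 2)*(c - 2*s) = c^3 - 2*c^2*s + 2*c^2 - 4*c*s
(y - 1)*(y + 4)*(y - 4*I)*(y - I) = y^4 + 3*y^3 - 5*I*y^3 - 8*y^2 - 15*I*y^2 - 12*y + 20*I*y + 16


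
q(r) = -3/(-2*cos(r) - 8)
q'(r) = 6*sin(r)/(-2*cos(r) - 8)^2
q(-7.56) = 0.35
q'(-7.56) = -0.08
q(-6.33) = 0.30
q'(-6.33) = -0.00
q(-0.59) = 0.31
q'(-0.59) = -0.04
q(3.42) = 0.49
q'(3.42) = -0.04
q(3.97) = 0.45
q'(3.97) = -0.10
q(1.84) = 0.40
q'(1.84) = 0.10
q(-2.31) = 0.45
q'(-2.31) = -0.10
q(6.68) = 0.30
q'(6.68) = 0.02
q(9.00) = 0.49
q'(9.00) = 0.06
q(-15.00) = 0.46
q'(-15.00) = -0.09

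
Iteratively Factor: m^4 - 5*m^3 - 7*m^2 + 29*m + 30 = (m + 2)*(m^3 - 7*m^2 + 7*m + 15) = (m - 5)*(m + 2)*(m^2 - 2*m - 3) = (m - 5)*(m - 3)*(m + 2)*(m + 1)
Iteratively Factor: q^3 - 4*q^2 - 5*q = (q)*(q^2 - 4*q - 5) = q*(q - 5)*(q + 1)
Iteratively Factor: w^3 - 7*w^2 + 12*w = (w - 3)*(w^2 - 4*w) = w*(w - 3)*(w - 4)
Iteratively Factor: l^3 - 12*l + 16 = (l - 2)*(l^2 + 2*l - 8) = (l - 2)^2*(l + 4)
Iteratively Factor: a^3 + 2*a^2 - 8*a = (a - 2)*(a^2 + 4*a) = (a - 2)*(a + 4)*(a)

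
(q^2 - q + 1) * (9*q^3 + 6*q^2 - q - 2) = 9*q^5 - 3*q^4 + 2*q^3 + 5*q^2 + q - 2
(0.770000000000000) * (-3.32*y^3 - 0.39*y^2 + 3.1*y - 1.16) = -2.5564*y^3 - 0.3003*y^2 + 2.387*y - 0.8932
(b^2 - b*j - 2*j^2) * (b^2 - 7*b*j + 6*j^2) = b^4 - 8*b^3*j + 11*b^2*j^2 + 8*b*j^3 - 12*j^4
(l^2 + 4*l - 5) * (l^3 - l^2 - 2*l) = l^5 + 3*l^4 - 11*l^3 - 3*l^2 + 10*l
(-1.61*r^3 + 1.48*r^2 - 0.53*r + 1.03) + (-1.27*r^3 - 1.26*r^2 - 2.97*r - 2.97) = -2.88*r^3 + 0.22*r^2 - 3.5*r - 1.94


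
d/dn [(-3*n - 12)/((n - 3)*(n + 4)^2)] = 3*(2*n + 1)/((n - 3)^2*(n + 4)^2)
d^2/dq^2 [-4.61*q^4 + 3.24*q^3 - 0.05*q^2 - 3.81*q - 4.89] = -55.32*q^2 + 19.44*q - 0.1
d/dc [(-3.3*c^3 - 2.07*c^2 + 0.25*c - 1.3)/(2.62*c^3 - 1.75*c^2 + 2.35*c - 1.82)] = (11.1984*c^4 - 16.82*c^3 + 23.809*c^2 + 2.9848*c + 2.6)/(6.8644*c^6 - 9.17*c^5 + 15.3765*c^4 - 17.7618*c^3 + 11.8925*c^2 - 8.554*c + 3.3124)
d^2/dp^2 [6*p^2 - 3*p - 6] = 12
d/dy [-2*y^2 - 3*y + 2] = -4*y - 3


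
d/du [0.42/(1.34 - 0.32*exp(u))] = 0.1344*exp(u)/(0.32*exp(u) - 1.34)^2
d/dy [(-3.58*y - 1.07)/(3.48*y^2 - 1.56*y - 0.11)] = (12.4584*y^2 + 7.4472*y - 1.2754)/(12.1104*y^4 - 10.8576*y^3 + 1.668*y^2 + 0.3432*y + 0.0121)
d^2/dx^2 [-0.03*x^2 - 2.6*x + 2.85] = -0.0600000000000000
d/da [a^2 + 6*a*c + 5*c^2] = 2*a + 6*c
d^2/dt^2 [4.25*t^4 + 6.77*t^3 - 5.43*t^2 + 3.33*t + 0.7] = 51.0*t^2 + 40.62*t - 10.86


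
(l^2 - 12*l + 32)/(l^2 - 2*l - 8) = (l - 8)/(l + 2)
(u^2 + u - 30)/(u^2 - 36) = (u - 5)/(u - 6)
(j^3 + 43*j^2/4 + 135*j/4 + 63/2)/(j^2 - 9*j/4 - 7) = (j^2 + 9*j + 18)/(j - 4)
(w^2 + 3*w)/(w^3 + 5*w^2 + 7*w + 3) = w/(w^2 + 2*w + 1)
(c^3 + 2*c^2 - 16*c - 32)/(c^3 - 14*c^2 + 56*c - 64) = (c^2 + 6*c + 8)/(c^2 - 10*c + 16)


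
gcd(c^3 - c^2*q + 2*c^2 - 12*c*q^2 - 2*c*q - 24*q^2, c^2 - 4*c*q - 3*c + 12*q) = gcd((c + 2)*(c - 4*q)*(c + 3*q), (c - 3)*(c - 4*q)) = -c + 4*q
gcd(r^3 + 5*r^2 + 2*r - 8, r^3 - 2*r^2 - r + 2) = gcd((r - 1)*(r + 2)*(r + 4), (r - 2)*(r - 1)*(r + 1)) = r - 1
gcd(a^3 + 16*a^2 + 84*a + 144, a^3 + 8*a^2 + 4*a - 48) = a^2 + 10*a + 24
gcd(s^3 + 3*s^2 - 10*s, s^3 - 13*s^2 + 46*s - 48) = s - 2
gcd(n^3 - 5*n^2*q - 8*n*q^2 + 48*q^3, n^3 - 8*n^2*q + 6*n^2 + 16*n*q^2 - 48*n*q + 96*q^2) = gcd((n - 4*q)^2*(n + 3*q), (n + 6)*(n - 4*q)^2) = n^2 - 8*n*q + 16*q^2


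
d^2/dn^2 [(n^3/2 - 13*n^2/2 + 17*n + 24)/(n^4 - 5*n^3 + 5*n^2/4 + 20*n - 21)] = 8*(8*n^9 - 312*n^8 + 3162*n^7 - 10580*n^6 + 9516*n^5 - 21948*n^4 + 163355*n^3 - 254646*n^2 - 60156*n + 232056)/(64*n^12 - 960*n^11 + 5040*n^10 - 6560*n^9 - 36132*n^8 + 144420*n^7 - 81955*n^6 - 488880*n^5 + 980772*n^4 - 112960*n^3 - 1506960*n^2 + 1693440*n - 592704)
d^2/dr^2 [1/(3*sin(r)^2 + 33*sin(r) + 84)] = (-4*sin(r)^4 - 33*sin(r)^3 - 3*sin(r)^2 + 374*sin(r) + 186)/(3*(sin(r)^2 + 11*sin(r) + 28)^3)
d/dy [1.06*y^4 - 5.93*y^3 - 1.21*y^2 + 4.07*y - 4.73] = 4.24*y^3 - 17.79*y^2 - 2.42*y + 4.07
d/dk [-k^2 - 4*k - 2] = -2*k - 4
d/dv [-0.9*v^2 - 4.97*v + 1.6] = -1.8*v - 4.97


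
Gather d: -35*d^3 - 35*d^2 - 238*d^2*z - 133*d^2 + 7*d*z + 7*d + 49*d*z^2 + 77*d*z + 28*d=-35*d^3 + d^2*(-238*z - 168) + d*(49*z^2 + 84*z + 35)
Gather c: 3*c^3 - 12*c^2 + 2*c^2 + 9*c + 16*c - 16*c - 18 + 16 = 3*c^3 - 10*c^2 + 9*c - 2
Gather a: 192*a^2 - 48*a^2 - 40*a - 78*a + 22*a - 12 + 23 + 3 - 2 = 144*a^2 - 96*a + 12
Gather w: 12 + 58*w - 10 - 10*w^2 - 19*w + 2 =-10*w^2 + 39*w + 4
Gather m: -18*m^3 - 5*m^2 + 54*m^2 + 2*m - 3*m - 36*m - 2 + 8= -18*m^3 + 49*m^2 - 37*m + 6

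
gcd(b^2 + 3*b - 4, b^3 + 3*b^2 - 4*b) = b^2 + 3*b - 4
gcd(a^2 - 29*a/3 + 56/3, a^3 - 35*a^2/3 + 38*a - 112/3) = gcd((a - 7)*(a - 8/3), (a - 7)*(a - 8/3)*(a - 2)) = a^2 - 29*a/3 + 56/3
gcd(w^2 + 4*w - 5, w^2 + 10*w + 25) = w + 5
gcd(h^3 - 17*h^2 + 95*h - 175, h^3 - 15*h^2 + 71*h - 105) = h^2 - 12*h + 35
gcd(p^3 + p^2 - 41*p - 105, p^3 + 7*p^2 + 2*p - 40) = p + 5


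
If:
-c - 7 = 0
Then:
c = -7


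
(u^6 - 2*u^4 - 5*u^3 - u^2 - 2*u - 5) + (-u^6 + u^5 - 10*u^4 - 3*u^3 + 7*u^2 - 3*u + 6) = u^5 - 12*u^4 - 8*u^3 + 6*u^2 - 5*u + 1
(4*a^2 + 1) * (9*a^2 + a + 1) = 36*a^4 + 4*a^3 + 13*a^2 + a + 1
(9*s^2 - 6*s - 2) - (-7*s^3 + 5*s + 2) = 7*s^3 + 9*s^2 - 11*s - 4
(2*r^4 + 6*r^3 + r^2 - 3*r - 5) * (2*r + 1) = 4*r^5 + 14*r^4 + 8*r^3 - 5*r^2 - 13*r - 5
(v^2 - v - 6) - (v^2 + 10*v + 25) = -11*v - 31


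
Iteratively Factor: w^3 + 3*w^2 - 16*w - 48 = (w - 4)*(w^2 + 7*w + 12) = (w - 4)*(w + 4)*(w + 3)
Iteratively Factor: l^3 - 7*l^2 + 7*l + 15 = (l - 5)*(l^2 - 2*l - 3) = (l - 5)*(l - 3)*(l + 1)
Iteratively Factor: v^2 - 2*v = (v - 2)*(v)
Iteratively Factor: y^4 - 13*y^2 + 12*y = (y)*(y^3 - 13*y + 12) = y*(y - 3)*(y^2 + 3*y - 4) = y*(y - 3)*(y + 4)*(y - 1)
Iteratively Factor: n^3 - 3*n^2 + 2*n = (n - 2)*(n^2 - n) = n*(n - 2)*(n - 1)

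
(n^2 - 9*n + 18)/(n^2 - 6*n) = (n - 3)/n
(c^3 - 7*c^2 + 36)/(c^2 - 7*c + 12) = (c^2 - 4*c - 12)/(c - 4)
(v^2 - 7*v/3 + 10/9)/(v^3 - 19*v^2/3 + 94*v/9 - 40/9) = 1/(v - 4)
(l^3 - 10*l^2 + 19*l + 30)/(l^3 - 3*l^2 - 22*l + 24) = (l^2 - 4*l - 5)/(l^2 + 3*l - 4)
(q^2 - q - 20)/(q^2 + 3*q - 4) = (q - 5)/(q - 1)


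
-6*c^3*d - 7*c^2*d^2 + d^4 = d*(-3*c + d)*(c + d)*(2*c + d)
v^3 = v^3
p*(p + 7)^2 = p^3 + 14*p^2 + 49*p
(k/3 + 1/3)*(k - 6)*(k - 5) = k^3/3 - 10*k^2/3 + 19*k/3 + 10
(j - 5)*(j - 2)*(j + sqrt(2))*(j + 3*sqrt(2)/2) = j^4 - 7*j^3 + 5*sqrt(2)*j^3/2 - 35*sqrt(2)*j^2/2 + 13*j^2 - 21*j + 25*sqrt(2)*j + 30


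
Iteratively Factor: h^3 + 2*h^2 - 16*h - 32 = (h - 4)*(h^2 + 6*h + 8) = (h - 4)*(h + 2)*(h + 4)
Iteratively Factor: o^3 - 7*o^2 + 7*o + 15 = (o + 1)*(o^2 - 8*o + 15) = (o - 3)*(o + 1)*(o - 5)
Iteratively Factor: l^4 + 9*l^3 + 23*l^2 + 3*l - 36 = (l + 4)*(l^3 + 5*l^2 + 3*l - 9) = (l + 3)*(l + 4)*(l^2 + 2*l - 3) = (l + 3)^2*(l + 4)*(l - 1)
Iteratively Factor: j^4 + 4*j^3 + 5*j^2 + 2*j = (j + 2)*(j^3 + 2*j^2 + j) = (j + 1)*(j + 2)*(j^2 + j) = j*(j + 1)*(j + 2)*(j + 1)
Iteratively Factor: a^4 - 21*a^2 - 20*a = (a)*(a^3 - 21*a - 20) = a*(a - 5)*(a^2 + 5*a + 4) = a*(a - 5)*(a + 1)*(a + 4)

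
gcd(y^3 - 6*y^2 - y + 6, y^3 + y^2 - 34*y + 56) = 1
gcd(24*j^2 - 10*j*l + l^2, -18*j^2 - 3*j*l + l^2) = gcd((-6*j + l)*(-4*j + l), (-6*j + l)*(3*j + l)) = 6*j - l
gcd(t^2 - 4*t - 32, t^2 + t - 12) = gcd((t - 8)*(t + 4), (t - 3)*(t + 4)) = t + 4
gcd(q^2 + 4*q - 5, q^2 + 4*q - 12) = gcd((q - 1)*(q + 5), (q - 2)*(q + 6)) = 1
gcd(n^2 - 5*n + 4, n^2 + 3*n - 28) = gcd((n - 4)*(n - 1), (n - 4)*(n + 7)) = n - 4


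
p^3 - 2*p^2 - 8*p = p*(p - 4)*(p + 2)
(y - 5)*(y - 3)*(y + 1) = y^3 - 7*y^2 + 7*y + 15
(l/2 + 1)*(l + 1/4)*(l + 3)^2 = l^4/2 + 33*l^3/8 + 23*l^2/2 + 93*l/8 + 9/4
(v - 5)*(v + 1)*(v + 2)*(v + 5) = v^4 + 3*v^3 - 23*v^2 - 75*v - 50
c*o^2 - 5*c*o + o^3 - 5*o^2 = o*(c + o)*(o - 5)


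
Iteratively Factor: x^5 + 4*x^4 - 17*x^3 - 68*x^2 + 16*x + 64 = (x + 1)*(x^4 + 3*x^3 - 20*x^2 - 48*x + 64) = (x - 4)*(x + 1)*(x^3 + 7*x^2 + 8*x - 16) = (x - 4)*(x + 1)*(x + 4)*(x^2 + 3*x - 4) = (x - 4)*(x + 1)*(x + 4)^2*(x - 1)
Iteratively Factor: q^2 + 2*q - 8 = (q - 2)*(q + 4)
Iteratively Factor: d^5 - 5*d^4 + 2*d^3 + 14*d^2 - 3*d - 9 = (d + 1)*(d^4 - 6*d^3 + 8*d^2 + 6*d - 9) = (d - 3)*(d + 1)*(d^3 - 3*d^2 - d + 3) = (d - 3)^2*(d + 1)*(d^2 - 1) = (d - 3)^2*(d - 1)*(d + 1)*(d + 1)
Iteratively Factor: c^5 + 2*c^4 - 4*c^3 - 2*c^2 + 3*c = (c + 3)*(c^4 - c^3 - c^2 + c) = (c + 1)*(c + 3)*(c^3 - 2*c^2 + c) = (c - 1)*(c + 1)*(c + 3)*(c^2 - c) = c*(c - 1)*(c + 1)*(c + 3)*(c - 1)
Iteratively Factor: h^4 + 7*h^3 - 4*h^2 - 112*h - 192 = (h + 4)*(h^3 + 3*h^2 - 16*h - 48) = (h + 3)*(h + 4)*(h^2 - 16) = (h - 4)*(h + 3)*(h + 4)*(h + 4)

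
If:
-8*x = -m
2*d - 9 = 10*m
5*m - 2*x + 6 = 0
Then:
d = -69/38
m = -24/19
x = -3/19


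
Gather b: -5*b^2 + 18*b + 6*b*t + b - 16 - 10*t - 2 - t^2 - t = -5*b^2 + b*(6*t + 19) - t^2 - 11*t - 18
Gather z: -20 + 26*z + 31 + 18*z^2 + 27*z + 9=18*z^2 + 53*z + 20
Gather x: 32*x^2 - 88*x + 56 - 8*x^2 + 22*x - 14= 24*x^2 - 66*x + 42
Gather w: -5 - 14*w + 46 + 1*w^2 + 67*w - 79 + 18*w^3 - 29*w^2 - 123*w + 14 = 18*w^3 - 28*w^2 - 70*w - 24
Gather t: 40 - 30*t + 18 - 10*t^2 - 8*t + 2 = -10*t^2 - 38*t + 60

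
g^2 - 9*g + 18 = (g - 6)*(g - 3)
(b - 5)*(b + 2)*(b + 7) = b^3 + 4*b^2 - 31*b - 70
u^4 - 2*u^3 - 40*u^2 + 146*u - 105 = (u - 5)*(u - 3)*(u - 1)*(u + 7)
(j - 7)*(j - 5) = j^2 - 12*j + 35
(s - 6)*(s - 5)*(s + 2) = s^3 - 9*s^2 + 8*s + 60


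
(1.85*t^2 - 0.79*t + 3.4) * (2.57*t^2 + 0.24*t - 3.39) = 4.7545*t^4 - 1.5863*t^3 + 2.2769*t^2 + 3.4941*t - 11.526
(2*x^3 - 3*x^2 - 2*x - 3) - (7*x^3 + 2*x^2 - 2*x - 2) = -5*x^3 - 5*x^2 - 1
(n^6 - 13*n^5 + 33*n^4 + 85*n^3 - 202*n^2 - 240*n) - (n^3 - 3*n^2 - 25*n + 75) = n^6 - 13*n^5 + 33*n^4 + 84*n^3 - 199*n^2 - 215*n - 75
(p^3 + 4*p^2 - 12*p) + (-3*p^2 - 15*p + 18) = p^3 + p^2 - 27*p + 18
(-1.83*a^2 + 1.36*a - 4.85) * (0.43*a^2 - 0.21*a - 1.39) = -0.7869*a^4 + 0.9691*a^3 + 0.1726*a^2 - 0.8719*a + 6.7415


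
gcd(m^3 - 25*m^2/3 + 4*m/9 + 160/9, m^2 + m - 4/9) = m + 4/3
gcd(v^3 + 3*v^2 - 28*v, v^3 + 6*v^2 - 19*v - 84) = v^2 + 3*v - 28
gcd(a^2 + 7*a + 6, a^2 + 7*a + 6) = a^2 + 7*a + 6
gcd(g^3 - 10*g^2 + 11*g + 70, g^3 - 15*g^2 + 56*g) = g - 7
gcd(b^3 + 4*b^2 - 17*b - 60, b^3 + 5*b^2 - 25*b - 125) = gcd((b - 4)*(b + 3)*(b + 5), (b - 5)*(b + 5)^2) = b + 5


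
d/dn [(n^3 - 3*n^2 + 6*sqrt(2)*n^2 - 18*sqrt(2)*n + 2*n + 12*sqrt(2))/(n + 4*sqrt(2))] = (2*n^3 - 3*n^2 + 18*sqrt(2)*n^2 - 24*sqrt(2)*n + 96*n - 144 - 4*sqrt(2))/(n^2 + 8*sqrt(2)*n + 32)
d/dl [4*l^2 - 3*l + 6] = 8*l - 3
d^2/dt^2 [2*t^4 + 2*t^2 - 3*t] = 24*t^2 + 4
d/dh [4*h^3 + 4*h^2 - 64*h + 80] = 12*h^2 + 8*h - 64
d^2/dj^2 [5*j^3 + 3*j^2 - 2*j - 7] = 30*j + 6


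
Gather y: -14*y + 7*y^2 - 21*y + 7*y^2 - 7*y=14*y^2 - 42*y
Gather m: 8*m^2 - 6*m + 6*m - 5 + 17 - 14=8*m^2 - 2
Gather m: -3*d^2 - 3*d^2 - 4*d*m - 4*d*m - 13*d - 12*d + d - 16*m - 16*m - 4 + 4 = -6*d^2 - 24*d + m*(-8*d - 32)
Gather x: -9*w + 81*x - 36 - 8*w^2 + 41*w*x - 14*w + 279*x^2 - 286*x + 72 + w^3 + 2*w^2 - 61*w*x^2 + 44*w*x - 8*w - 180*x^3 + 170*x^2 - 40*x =w^3 - 6*w^2 - 31*w - 180*x^3 + x^2*(449 - 61*w) + x*(85*w - 245) + 36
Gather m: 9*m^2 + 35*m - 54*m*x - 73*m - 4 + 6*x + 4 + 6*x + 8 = 9*m^2 + m*(-54*x - 38) + 12*x + 8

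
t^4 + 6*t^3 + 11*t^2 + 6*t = t*(t + 1)*(t + 2)*(t + 3)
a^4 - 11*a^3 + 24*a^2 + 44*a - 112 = (a - 7)*(a - 4)*(a - 2)*(a + 2)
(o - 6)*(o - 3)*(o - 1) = o^3 - 10*o^2 + 27*o - 18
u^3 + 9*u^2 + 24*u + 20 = (u + 2)^2*(u + 5)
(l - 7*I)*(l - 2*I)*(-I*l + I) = -I*l^3 - 9*l^2 + I*l^2 + 9*l + 14*I*l - 14*I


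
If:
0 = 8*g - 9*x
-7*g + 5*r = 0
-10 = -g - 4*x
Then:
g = 90/41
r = 126/41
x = 80/41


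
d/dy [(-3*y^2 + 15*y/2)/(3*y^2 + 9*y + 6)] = (-11*y^2 - 8*y + 10)/(2*(y^4 + 6*y^3 + 13*y^2 + 12*y + 4))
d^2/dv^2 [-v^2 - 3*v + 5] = -2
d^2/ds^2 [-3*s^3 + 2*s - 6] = -18*s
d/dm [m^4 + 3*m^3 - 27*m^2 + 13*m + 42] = 4*m^3 + 9*m^2 - 54*m + 13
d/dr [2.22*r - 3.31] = 2.22000000000000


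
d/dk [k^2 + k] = 2*k + 1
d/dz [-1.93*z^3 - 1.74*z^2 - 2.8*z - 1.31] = -5.79*z^2 - 3.48*z - 2.8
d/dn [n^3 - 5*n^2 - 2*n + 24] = 3*n^2 - 10*n - 2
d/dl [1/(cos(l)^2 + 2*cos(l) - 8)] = 2*(cos(l) + 1)*sin(l)/(cos(l)^2 + 2*cos(l) - 8)^2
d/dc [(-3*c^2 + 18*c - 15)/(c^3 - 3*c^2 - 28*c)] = 3*(c^4 - 12*c^3 + 61*c^2 - 30*c - 140)/(c^2*(c^4 - 6*c^3 - 47*c^2 + 168*c + 784))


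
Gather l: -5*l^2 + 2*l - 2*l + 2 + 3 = 5 - 5*l^2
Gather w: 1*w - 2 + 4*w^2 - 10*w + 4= 4*w^2 - 9*w + 2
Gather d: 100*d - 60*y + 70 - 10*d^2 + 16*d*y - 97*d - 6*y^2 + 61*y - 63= -10*d^2 + d*(16*y + 3) - 6*y^2 + y + 7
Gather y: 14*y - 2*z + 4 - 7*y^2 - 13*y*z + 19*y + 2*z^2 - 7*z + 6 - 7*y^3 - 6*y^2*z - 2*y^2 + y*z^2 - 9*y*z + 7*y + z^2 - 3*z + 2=-7*y^3 + y^2*(-6*z - 9) + y*(z^2 - 22*z + 40) + 3*z^2 - 12*z + 12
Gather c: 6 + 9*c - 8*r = 9*c - 8*r + 6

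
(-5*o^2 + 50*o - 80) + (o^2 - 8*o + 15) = -4*o^2 + 42*o - 65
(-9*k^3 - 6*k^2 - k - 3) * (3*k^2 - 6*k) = -27*k^5 + 36*k^4 + 33*k^3 - 3*k^2 + 18*k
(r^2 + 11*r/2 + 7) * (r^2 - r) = r^4 + 9*r^3/2 + 3*r^2/2 - 7*r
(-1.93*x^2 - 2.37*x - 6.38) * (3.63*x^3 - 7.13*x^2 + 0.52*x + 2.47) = -7.0059*x^5 + 5.1578*x^4 - 7.2649*x^3 + 39.4899*x^2 - 9.1715*x - 15.7586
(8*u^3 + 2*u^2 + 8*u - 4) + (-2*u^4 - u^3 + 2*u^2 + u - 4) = -2*u^4 + 7*u^3 + 4*u^2 + 9*u - 8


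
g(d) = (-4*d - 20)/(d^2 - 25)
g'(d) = -2*d*(-4*d - 20)/(d^2 - 25)^2 - 4/(d^2 - 25) = 4/(d^2 - 10*d + 25)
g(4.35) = 6.15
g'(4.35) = 9.47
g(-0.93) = 0.67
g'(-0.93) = 0.11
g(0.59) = 0.91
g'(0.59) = 0.21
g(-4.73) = 0.41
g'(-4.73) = 0.04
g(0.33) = 0.86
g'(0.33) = 0.18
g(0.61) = 0.91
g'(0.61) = 0.21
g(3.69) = 3.05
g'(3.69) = 2.33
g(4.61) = 10.26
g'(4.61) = 26.30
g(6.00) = -4.00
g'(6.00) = 4.00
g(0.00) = 0.80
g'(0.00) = 0.16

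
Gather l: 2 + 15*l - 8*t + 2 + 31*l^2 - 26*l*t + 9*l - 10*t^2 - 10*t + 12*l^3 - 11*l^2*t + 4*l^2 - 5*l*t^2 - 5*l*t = 12*l^3 + l^2*(35 - 11*t) + l*(-5*t^2 - 31*t + 24) - 10*t^2 - 18*t + 4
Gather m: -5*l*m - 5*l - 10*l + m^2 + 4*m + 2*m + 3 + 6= -15*l + m^2 + m*(6 - 5*l) + 9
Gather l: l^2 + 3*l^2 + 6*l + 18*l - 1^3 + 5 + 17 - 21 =4*l^2 + 24*l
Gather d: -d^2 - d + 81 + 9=-d^2 - d + 90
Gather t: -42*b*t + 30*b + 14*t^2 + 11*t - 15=30*b + 14*t^2 + t*(11 - 42*b) - 15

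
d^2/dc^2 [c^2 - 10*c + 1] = 2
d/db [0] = 0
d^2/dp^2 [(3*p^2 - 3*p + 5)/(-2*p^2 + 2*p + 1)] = 78*(-2*p^2 + 2*p - 1)/(8*p^6 - 24*p^5 + 12*p^4 + 16*p^3 - 6*p^2 - 6*p - 1)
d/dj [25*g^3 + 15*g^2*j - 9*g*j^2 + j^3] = 15*g^2 - 18*g*j + 3*j^2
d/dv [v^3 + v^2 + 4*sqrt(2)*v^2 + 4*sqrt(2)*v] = 3*v^2 + 2*v + 8*sqrt(2)*v + 4*sqrt(2)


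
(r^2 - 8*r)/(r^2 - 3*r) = (r - 8)/(r - 3)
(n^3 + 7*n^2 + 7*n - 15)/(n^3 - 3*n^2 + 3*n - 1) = (n^2 + 8*n + 15)/(n^2 - 2*n + 1)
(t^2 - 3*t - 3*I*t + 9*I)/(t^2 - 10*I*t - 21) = (t - 3)/(t - 7*I)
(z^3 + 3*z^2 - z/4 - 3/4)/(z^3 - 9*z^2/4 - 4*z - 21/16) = 4*(2*z^2 + 5*z - 3)/(8*z^2 - 22*z - 21)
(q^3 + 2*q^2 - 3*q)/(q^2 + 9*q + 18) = q*(q - 1)/(q + 6)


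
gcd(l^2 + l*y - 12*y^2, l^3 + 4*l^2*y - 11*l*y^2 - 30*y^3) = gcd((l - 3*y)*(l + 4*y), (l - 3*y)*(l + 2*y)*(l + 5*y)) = -l + 3*y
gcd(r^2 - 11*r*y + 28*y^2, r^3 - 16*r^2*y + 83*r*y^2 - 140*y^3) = r^2 - 11*r*y + 28*y^2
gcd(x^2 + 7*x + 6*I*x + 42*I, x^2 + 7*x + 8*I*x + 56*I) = x + 7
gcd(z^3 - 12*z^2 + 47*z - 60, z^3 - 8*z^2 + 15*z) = z^2 - 8*z + 15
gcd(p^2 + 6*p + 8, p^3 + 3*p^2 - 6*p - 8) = p + 4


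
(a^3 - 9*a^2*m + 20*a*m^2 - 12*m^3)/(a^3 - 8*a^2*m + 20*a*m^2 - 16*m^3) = (a^2 - 7*a*m + 6*m^2)/(a^2 - 6*a*m + 8*m^2)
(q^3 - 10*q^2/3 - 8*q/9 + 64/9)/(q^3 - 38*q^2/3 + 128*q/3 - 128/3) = (q + 4/3)/(q - 8)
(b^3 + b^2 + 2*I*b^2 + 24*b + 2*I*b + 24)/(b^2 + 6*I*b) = b + 1 - 4*I - 4*I/b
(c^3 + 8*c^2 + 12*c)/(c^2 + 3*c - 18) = c*(c + 2)/(c - 3)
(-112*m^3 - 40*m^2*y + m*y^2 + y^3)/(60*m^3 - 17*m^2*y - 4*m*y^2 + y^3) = (-28*m^2 - 3*m*y + y^2)/(15*m^2 - 8*m*y + y^2)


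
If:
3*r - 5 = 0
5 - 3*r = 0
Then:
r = 5/3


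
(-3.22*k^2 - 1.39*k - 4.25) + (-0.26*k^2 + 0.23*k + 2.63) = -3.48*k^2 - 1.16*k - 1.62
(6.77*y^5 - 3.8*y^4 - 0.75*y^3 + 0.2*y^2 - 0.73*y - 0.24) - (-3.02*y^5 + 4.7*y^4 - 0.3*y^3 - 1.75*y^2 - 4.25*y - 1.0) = 9.79*y^5 - 8.5*y^4 - 0.45*y^3 + 1.95*y^2 + 3.52*y + 0.76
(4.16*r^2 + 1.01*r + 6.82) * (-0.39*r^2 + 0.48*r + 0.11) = -1.6224*r^4 + 1.6029*r^3 - 1.7174*r^2 + 3.3847*r + 0.7502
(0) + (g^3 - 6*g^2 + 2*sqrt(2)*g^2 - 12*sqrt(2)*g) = g^3 - 6*g^2 + 2*sqrt(2)*g^2 - 12*sqrt(2)*g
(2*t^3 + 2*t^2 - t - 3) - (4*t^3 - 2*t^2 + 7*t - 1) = -2*t^3 + 4*t^2 - 8*t - 2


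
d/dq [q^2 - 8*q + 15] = 2*q - 8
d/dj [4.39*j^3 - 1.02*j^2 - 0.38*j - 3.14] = 13.17*j^2 - 2.04*j - 0.38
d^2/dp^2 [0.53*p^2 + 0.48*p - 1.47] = 1.06000000000000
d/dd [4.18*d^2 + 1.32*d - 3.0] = 8.36*d + 1.32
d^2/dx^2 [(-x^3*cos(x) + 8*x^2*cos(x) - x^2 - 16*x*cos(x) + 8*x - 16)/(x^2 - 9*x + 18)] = (x^7*cos(x) + 2*x^6*sin(x) - 26*x^6*cos(x) - 54*x^5*sin(x) + 277*x^5*cos(x) + 580*x^4*sin(x) - 1548*x^4*cos(x) - 3204*x^3*sin(x) + 4774*x^3*cos(x) - 2*x^3 + 9720*x^2*sin(x) - 7668*x^2*cos(x) + 12*x^2 - 15552*x*sin(x) + 4968*x*cos(x) + 10368*sin(x) - 72)/(x^6 - 27*x^5 + 297*x^4 - 1701*x^3 + 5346*x^2 - 8748*x + 5832)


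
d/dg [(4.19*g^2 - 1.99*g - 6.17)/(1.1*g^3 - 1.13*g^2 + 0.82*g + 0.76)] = (-4.609*g^4 + 4.378*g^3 + 21.5481*g^2 - 7.5754*g + 3.547)/(1.21*g^6 - 2.486*g^5 + 3.0809*g^4 - 0.1812*g^3 - 1.0452*g^2 + 1.2464*g + 0.5776)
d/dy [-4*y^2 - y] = -8*y - 1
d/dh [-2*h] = -2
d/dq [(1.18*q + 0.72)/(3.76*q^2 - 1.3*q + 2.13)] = (-4.4368*q^2 - 5.4144*q + 3.4494)/(14.1376*q^4 - 9.776*q^3 + 17.7076*q^2 - 5.538*q + 4.5369)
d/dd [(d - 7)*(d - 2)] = 2*d - 9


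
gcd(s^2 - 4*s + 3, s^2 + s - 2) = s - 1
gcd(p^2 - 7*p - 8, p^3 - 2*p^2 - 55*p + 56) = p - 8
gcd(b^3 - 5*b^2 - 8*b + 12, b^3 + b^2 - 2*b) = b^2 + b - 2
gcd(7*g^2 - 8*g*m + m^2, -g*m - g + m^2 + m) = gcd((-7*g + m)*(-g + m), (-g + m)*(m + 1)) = g - m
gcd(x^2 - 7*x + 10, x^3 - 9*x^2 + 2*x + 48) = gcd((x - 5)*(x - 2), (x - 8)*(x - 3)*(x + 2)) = 1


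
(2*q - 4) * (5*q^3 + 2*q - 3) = 10*q^4 - 20*q^3 + 4*q^2 - 14*q + 12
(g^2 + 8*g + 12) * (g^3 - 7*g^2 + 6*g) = g^5 + g^4 - 38*g^3 - 36*g^2 + 72*g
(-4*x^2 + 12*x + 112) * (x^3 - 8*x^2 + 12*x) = -4*x^5 + 44*x^4 - 32*x^3 - 752*x^2 + 1344*x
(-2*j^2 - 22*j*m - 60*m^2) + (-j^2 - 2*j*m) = -3*j^2 - 24*j*m - 60*m^2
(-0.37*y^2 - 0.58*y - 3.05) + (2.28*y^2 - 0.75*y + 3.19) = 1.91*y^2 - 1.33*y + 0.14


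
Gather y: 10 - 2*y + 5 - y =15 - 3*y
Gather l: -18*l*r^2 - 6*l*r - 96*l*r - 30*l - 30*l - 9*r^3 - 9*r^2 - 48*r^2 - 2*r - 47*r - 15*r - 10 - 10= l*(-18*r^2 - 102*r - 60) - 9*r^3 - 57*r^2 - 64*r - 20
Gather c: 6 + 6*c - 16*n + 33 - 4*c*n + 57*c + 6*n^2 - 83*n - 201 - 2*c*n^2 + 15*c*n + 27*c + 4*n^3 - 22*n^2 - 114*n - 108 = c*(-2*n^2 + 11*n + 90) + 4*n^3 - 16*n^2 - 213*n - 270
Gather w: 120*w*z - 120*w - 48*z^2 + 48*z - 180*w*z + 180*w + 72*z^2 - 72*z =w*(60 - 60*z) + 24*z^2 - 24*z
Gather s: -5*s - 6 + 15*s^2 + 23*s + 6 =15*s^2 + 18*s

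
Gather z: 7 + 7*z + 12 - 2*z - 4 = 5*z + 15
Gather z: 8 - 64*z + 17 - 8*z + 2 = 27 - 72*z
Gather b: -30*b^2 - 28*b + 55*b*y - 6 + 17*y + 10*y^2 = -30*b^2 + b*(55*y - 28) + 10*y^2 + 17*y - 6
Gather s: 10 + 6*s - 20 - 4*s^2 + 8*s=-4*s^2 + 14*s - 10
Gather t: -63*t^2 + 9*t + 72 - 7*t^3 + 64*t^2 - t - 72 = -7*t^3 + t^2 + 8*t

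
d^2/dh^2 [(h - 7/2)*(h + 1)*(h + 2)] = 6*h - 1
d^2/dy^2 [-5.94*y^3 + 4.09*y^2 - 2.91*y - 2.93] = 8.18 - 35.64*y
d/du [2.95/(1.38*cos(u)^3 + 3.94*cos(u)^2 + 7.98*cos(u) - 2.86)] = (12.213*cos(u)^2 + 23.246*cos(u) + 23.541)*sin(u)/(1.38*cos(u)^3 + 3.94*cos(u)^2 + 7.98*cos(u) - 2.86)^2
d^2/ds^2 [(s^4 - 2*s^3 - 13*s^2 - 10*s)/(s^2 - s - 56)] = 2*(s^6 - 3*s^5 - 165*s^4 + 311*s^3 + 16296*s^2 - 20496*s - 40208)/(s^6 - 3*s^5 - 165*s^4 + 335*s^3 + 9240*s^2 - 9408*s - 175616)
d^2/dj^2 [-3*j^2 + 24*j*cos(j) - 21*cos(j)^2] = -24*j*cos(j) - 84*sin(j)^2 - 48*sin(j) + 36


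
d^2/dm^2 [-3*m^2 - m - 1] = -6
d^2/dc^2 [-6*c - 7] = 0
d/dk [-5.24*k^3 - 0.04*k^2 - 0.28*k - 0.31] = -15.72*k^2 - 0.08*k - 0.28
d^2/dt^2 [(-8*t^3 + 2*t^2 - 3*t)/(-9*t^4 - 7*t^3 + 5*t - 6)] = 2*(648*t^9 - 486*t^8 + 1080*t^7 + 3934*t^6 - 4443*t^5 - 525*t^4 - 727*t^3 - 1476*t^2 + 864*t + 18)/(729*t^12 + 1701*t^11 + 1323*t^10 - 872*t^9 - 432*t^8 + 1533*t^7 + 1557*t^6 - 1095*t^5 - 288*t^4 + 631*t^3 + 450*t^2 - 540*t + 216)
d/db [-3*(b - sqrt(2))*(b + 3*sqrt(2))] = -6*b - 6*sqrt(2)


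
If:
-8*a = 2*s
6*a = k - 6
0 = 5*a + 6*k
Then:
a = -36/41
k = 30/41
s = 144/41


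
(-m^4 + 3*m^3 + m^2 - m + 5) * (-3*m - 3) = 3*m^5 - 6*m^4 - 12*m^3 - 12*m - 15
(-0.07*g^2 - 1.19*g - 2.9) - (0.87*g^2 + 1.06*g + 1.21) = -0.94*g^2 - 2.25*g - 4.11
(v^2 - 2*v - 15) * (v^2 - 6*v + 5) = v^4 - 8*v^3 + 2*v^2 + 80*v - 75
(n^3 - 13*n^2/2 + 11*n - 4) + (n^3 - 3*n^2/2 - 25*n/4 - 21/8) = 2*n^3 - 8*n^2 + 19*n/4 - 53/8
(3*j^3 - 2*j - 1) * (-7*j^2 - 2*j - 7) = -21*j^5 - 6*j^4 - 7*j^3 + 11*j^2 + 16*j + 7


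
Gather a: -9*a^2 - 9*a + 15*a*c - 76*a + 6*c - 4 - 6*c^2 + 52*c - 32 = -9*a^2 + a*(15*c - 85) - 6*c^2 + 58*c - 36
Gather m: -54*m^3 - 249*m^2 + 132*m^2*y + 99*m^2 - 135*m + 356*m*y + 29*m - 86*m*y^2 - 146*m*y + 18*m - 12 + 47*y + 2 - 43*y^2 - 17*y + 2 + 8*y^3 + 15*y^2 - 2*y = -54*m^3 + m^2*(132*y - 150) + m*(-86*y^2 + 210*y - 88) + 8*y^3 - 28*y^2 + 28*y - 8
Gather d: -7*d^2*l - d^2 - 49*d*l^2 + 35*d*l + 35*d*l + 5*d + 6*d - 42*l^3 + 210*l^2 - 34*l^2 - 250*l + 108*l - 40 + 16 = d^2*(-7*l - 1) + d*(-49*l^2 + 70*l + 11) - 42*l^3 + 176*l^2 - 142*l - 24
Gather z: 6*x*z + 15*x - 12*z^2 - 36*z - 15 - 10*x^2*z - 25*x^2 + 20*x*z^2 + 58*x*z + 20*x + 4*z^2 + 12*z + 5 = -25*x^2 + 35*x + z^2*(20*x - 8) + z*(-10*x^2 + 64*x - 24) - 10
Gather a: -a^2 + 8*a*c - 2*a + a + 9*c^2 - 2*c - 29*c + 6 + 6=-a^2 + a*(8*c - 1) + 9*c^2 - 31*c + 12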